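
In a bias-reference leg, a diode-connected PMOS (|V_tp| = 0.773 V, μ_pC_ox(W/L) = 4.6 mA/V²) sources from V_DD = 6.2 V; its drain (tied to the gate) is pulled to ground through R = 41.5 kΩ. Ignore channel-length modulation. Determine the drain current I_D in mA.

I_D = 0.125 mA

With gate tied to drain, V_SG = V_SD ≥ V_SG − |V_tp|, so the device is in saturation.
KCL at the drain: ½ k_p (V_SG − |V_tp|)² = (V_DD − V_SG)/R.
Let x = V_SG − 0.773. Then 95.4 x² + x − 5.427 = 0, giving x = 0.233 V (positive root), so V_SG = 1.01 V.
I_D = (V_DD − V_SG)/R = (6.2 − 1.01) / 41.5 = 0.125 mA.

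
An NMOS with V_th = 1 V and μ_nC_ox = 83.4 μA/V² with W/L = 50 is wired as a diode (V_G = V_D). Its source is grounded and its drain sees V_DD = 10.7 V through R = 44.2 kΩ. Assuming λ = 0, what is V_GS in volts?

With gate tied to drain, V_GS = V_DS ≥ V_GS − V_th, so the device is in saturation.
k_n = μ_nC_ox · (W/L) = 4.17 mA/V².
KCL at the drain: ½ k_n (V_GS − V_th)² = (V_DD − V_GS)/R.
Let x = V_GS − 1. Then 92.2 x² + x − 9.7 = 0, giving x = 0.319 V (positive root), so V_GS = 1.32 V.
I_D = (V_DD − V_GS)/R = (10.7 − 1.32) / 44.2 = 0.212 mA.

V_GS = 1.32 V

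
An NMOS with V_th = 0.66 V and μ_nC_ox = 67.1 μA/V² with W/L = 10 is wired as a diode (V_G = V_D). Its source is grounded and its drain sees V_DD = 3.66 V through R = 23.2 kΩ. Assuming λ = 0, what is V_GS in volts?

With gate tied to drain, V_GS = V_DS ≥ V_GS − V_th, so the device is in saturation.
k_n = μ_nC_ox · (W/L) = 0.671 mA/V².
KCL at the drain: ½ k_n (V_GS − V_th)² = (V_DD − V_GS)/R.
Let x = V_GS − 0.66. Then 7.78 x² + x − 3 = 0, giving x = 0.56 V (positive root), so V_GS = 1.22 V.
I_D = (V_DD − V_GS)/R = (3.66 − 1.22) / 23.2 = 0.105 mA.

V_GS = 1.22 V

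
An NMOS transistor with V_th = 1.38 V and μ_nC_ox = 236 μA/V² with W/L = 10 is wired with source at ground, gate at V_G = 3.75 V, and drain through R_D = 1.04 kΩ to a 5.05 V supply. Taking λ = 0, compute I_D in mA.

V_GS = V_G = 3.75 V, so V_ov = 3.75 − 1.38 = 2.37 V.
k_n = μ_nC_ox · (W/L) = 2.36 mA/V².
Assume saturation: I_D = ½ k_n V_ov² = 0.5 × 2.36 × 2.37² = 6.63 mA, giving V_DS = V_DD − I_D R_D = 5.05 − 6.63 × 1.04 = -1.84 V.
But -1.84 V < V_ov = 2.37 V, so the device is actually in triode.
In triode I_D = k_n[V_ov V_DS − ½ V_DS²] and I_D = (V_DD − V_DS)/R_D. Equating: 1.23 V_DS² − 6.817 V_DS + 5.05 = 0, giving V_DS = 0.88 V (the root below V_ov).
I_D = (5.05 − 0.88) / 1.04 = 4.01 mA.

I_D = 4.01 mA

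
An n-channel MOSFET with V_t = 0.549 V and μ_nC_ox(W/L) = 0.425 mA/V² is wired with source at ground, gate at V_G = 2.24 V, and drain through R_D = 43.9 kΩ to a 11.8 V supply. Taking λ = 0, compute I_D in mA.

I_D = 0.259 mA

V_GS = V_G = 2.24 V, so V_ov = 2.24 − 0.549 = 1.69 V.
Assume saturation: I_D = ½ k_n V_ov² = 0.5 × 0.425 × 1.69² = 0.608 mA, giving V_DS = V_DD − I_D R_D = 11.8 − 0.608 × 43.9 = -14.9 V.
But -14.9 V < V_ov = 1.69 V, so the device is actually in triode.
In triode I_D = k_n[V_ov V_DS − ½ V_DS²] and I_D = (V_DD − V_DS)/R_D. Equating: 9.33 V_DS² − 32.55 V_DS + 11.8 = 0, giving V_DS = 0.411 V (the root below V_ov).
I_D = (11.8 − 0.411) / 43.9 = 0.259 mA.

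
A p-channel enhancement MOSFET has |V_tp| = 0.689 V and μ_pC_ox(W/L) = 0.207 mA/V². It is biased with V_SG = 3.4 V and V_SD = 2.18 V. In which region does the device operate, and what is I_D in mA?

V_ov = V_SG − |V_tp| = 3.4 − 0.689 = 2.71 V.
Since V_SD = 2.18 V < V_ov = 2.71 V, the device is in the triode region.
I_D = k_p [V_ov · V_SD − ½ V_SD²] = 0.207 × [2.71 × 2.18 − 0.5 × 2.18²] = 0.731 mA.

Triode; I_D = 0.731 mA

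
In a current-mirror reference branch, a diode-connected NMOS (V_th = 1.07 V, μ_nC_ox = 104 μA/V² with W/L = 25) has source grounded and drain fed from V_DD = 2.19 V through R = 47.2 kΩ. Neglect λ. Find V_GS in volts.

With gate tied to drain, V_GS = V_DS ≥ V_GS − V_th, so the device is in saturation.
k_n = μ_nC_ox · (W/L) = 2.6 mA/V².
KCL at the drain: ½ k_n (V_GS − V_th)² = (V_DD − V_GS)/R.
Let x = V_GS − 1.07. Then 61.4 x² + x − 1.12 = 0, giving x = 0.127 V (positive root), so V_GS = 1.2 V.
I_D = (V_DD − V_GS)/R = (2.19 − 1.2) / 47.2 = 0.021 mA.

V_GS = 1.20 V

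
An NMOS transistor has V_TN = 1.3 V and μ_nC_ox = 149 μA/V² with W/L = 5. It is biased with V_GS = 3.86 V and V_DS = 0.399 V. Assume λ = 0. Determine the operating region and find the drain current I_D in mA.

k_n = μ_nC_ox · (W/L) = 0.745 mA/V².
V_ov = V_GS − V_TN = 3.86 − 1.3 = 2.56 V.
Since V_DS = 0.399 V < V_ov = 2.56 V, the device is in the triode region.
I_D = k_n [V_ov · V_DS − ½ V_DS²] = 0.745 × [2.56 × 0.399 − 0.5 × 0.399²] = 0.702 mA.

Triode; I_D = 0.702 mA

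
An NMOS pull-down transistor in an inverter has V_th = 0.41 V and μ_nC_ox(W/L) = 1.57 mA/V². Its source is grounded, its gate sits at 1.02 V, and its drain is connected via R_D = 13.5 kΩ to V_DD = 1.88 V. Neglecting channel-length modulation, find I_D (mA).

V_GS = V_G = 1.02 V, so V_ov = 1.02 − 0.41 = 0.61 V.
Assume saturation: I_D = ½ k_n V_ov² = 0.5 × 1.57 × 0.61² = 0.292 mA, giving V_DS = V_DD − I_D R_D = 1.88 − 0.292 × 13.5 = -2.06 V.
But -2.06 V < V_ov = 0.61 V, so the device is actually in triode.
In triode I_D = k_n[V_ov V_DS − ½ V_DS²] and I_D = (V_DD − V_DS)/R_D. Equating: 10.6 V_DS² − 13.93 V_DS + 1.88 = 0, giving V_DS = 0.153 V (the root below V_ov).
I_D = (1.88 − 0.153) / 13.5 = 0.128 mA.

I_D = 0.128 mA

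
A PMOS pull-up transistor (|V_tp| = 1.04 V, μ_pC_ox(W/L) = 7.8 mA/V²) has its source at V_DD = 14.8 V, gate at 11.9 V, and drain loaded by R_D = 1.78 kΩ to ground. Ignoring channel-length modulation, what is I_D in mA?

I_D = 7.94 mA

V_SG = V_DD − V_G = 14.8 − 11.9 = 2.9 V, so V_ov = 2.9 − 1.04 = 1.86 V.
Assume saturation: I_D = ½ k_p V_ov² = 0.5 × 7.8 × 1.86² = 13.5 mA, giving V_SD = V_DD − I_D R_D = 14.8 − 13.5 × 1.78 = -9.22 V.
But -9.22 V < V_ov = 1.86 V, so the device is actually in triode.
In triode I_D = k_p[V_ov V_SD − ½ V_SD²] and I_D = (V_DD − V_SD)/R_D. Equating: 6.94 V_SD² − 26.82 V_SD + 14.8 = 0, giving V_SD = 0.667 V (the root below V_ov).
I_D = (14.8 − 0.667) / 1.78 = 7.94 mA.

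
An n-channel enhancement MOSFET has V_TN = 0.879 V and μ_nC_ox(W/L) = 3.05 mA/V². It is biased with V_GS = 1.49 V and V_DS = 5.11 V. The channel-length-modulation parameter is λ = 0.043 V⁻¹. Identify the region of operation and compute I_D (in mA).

Saturation; I_D = 0.694 mA

V_ov = V_GS − V_TN = 1.49 − 0.879 = 0.611 V.
Since V_DS = 5.11 V ≥ V_ov = 0.611 V, the device is in saturation.
I_D = ½ k_n V_ov² (1 + λ V_DS) = 0.5 × 3.05 × 0.611² × (1 + 0.043 × 5.11) = 0.694 mA.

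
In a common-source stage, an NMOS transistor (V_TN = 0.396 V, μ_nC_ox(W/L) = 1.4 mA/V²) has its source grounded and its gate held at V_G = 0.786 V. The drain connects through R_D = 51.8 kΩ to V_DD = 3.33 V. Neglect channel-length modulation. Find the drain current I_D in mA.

V_GS = V_G = 0.786 V, so V_ov = 0.786 − 0.396 = 0.39 V.
Assume saturation: I_D = ½ k_n V_ov² = 0.5 × 1.4 × 0.39² = 0.106 mA, giving V_DS = V_DD − I_D R_D = 3.33 − 0.106 × 51.8 = -2.19 V.
But -2.19 V < V_ov = 0.39 V, so the device is actually in triode.
In triode I_D = k_n[V_ov V_DS − ½ V_DS²] and I_D = (V_DD − V_DS)/R_D. Equating: 36.3 V_DS² − 29.28 V_DS + 3.33 = 0, giving V_DS = 0.137 V (the root below V_ov).
I_D = (3.33 − 0.137) / 51.8 = 0.0616 mA.

I_D = 0.0616 mA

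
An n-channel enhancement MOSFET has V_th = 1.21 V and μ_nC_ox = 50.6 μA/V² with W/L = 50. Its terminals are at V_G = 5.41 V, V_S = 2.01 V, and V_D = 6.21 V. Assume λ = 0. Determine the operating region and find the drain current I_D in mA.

Saturation; I_D = 6.07 mA

V_GS = V_G − V_S = 5.41 − 2.01 = 3.4 V; V_DS = V_D − V_S = 6.21 − 2.01 = 4.2 V.
k_n = μ_nC_ox · (W/L) = 2.53 mA/V².
V_ov = V_GS − V_th = 3.4 − 1.21 = 2.19 V.
Since V_DS = 4.2 V ≥ V_ov = 2.19 V, the device is in saturation.
I_D = ½ k_n V_ov² = 0.5 × 2.53 × 2.19² = 6.07 mA.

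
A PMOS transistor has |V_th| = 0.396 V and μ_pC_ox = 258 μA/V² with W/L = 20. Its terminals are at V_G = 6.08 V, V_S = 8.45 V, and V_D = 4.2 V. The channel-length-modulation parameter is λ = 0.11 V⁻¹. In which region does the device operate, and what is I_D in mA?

Saturation; I_D = 14.8 mA

V_SG = V_S − V_G = 8.45 − 6.08 = 2.37 V; V_SD = V_S − V_D = 8.45 − 4.2 = 4.25 V.
k_p = μ_pC_ox · (W/L) = 5.16 mA/V².
V_ov = V_SG − |V_th| = 2.37 − 0.396 = 1.97 V.
Since V_SD = 4.25 V ≥ V_ov = 1.97 V, the device is in saturation.
I_D = ½ k_p V_ov² (1 + λ V_SD) = 0.5 × 5.16 × 1.97² × (1 + 0.11 × 4.25) = 14.8 mA.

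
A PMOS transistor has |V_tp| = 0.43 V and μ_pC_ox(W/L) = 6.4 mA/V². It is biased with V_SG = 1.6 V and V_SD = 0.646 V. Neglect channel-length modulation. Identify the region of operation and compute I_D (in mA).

Triode; I_D = 3.50 mA

V_ov = V_SG − |V_tp| = 1.6 − 0.43 = 1.17 V.
Since V_SD = 0.646 V < V_ov = 1.17 V, the device is in the triode region.
I_D = k_p [V_ov · V_SD − ½ V_SD²] = 6.4 × [1.17 × 0.646 − 0.5 × 0.646²] = 3.5 mA.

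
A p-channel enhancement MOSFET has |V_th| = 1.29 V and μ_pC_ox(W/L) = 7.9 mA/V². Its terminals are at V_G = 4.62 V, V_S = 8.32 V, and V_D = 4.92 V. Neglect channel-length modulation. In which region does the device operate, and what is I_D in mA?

Saturation; I_D = 22.9 mA

V_SG = V_S − V_G = 8.32 − 4.62 = 3.7 V; V_SD = V_S − V_D = 8.32 − 4.92 = 3.4 V.
V_ov = V_SG − |V_th| = 3.7 − 1.29 = 2.41 V.
Since V_SD = 3.4 V ≥ V_ov = 2.41 V, the device is in saturation.
I_D = ½ k_p V_ov² = 0.5 × 7.9 × 2.41² = 22.9 mA.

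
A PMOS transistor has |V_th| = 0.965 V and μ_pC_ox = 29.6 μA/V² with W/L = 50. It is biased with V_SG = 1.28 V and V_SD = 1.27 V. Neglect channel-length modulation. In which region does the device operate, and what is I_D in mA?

k_p = μ_pC_ox · (W/L) = 1.48 mA/V².
V_ov = V_SG − |V_th| = 1.28 − 0.965 = 0.315 V.
Since V_SD = 1.27 V ≥ V_ov = 0.315 V, the device is in saturation.
I_D = ½ k_p V_ov² = 0.5 × 1.48 × 0.315² = 0.0734 mA.

Saturation; I_D = 0.0734 mA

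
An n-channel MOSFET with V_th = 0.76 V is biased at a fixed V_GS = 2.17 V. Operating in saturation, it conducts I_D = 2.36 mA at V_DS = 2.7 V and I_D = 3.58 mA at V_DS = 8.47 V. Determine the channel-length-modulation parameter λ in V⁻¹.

With V_GS fixed, I_D ∝ (1 + λ V_DS) in saturation, so I_D2/I_D1 = (1 + λ V_DS2)/(1 + λ V_DS1).
3.58/2.36 = 1.517 = (1 + 8.47 λ)/(1 + 2.7 λ).
Solving: λ (I_D1 V_DS2 − I_D2 V_DS1) = I_D2 − I_D1, so λ = (3.58 − 2.36) / (2.36 × 8.47 − 3.58 × 2.7) = 1.22 / 10.3 = 0.118 V⁻¹.

λ = 0.118 V⁻¹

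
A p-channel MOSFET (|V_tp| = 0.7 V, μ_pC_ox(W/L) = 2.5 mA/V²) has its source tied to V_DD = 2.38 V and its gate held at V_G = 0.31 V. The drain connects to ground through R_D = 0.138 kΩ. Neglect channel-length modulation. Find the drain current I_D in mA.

I_D = 2.35 mA

V_SG = V_DD − V_G = 2.38 − 0.31 = 2.07 V, so V_ov = 2.07 − 0.7 = 1.37 V.
Assume saturation: I_D = ½ k_p V_ov² = 0.5 × 2.5 × 1.37² = 2.35 mA, giving V_SD = V_DD − I_D R_D = 2.38 − 2.35 × 0.138 = 2.06 V.
V_SD = 2.06 V ≥ V_ov = 1.37 V, confirming saturation.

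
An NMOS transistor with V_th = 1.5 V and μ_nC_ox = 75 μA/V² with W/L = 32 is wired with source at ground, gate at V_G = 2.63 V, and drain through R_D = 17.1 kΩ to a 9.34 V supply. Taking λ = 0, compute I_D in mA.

I_D = 0.533 mA

V_GS = V_G = 2.63 V, so V_ov = 2.63 − 1.5 = 1.13 V.
k_n = μ_nC_ox · (W/L) = 2.4 mA/V².
Assume saturation: I_D = ½ k_n V_ov² = 0.5 × 2.4 × 1.13² = 1.53 mA, giving V_DS = V_DD − I_D R_D = 9.34 − 1.53 × 17.1 = -16.9 V.
But -16.9 V < V_ov = 1.13 V, so the device is actually in triode.
In triode I_D = k_n[V_ov V_DS − ½ V_DS²] and I_D = (V_DD − V_DS)/R_D. Equating: 20.5 V_DS² − 47.38 V_DS + 9.34 = 0, giving V_DS = 0.218 V (the root below V_ov).
I_D = (9.34 − 0.218) / 17.1 = 0.533 mA.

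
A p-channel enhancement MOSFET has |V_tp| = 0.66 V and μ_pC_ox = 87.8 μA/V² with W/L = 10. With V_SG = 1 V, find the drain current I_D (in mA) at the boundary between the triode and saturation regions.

At the boundary V_SD = V_ov = V_SG − |V_tp| = 1 − 0.66 = 0.34 V.
k_p = μ_pC_ox · (W/L) = 0.878 mA/V².
I_D = ½ k_p V_ov² = 0.5 × 0.878 × 0.34² = 0.0507 mA.

I_D = 0.0507 mA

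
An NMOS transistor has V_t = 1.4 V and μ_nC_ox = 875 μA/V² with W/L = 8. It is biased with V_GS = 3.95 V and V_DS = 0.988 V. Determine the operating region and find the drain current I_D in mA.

k_n = μ_nC_ox · (W/L) = 7 mA/V².
V_ov = V_GS − V_t = 3.95 − 1.4 = 2.55 V.
Since V_DS = 0.988 V < V_ov = 2.55 V, the device is in the triode region.
I_D = k_n [V_ov · V_DS − ½ V_DS²] = 7 × [2.55 × 0.988 − 0.5 × 0.988²] = 14.2 mA.

Triode; I_D = 14.2 mA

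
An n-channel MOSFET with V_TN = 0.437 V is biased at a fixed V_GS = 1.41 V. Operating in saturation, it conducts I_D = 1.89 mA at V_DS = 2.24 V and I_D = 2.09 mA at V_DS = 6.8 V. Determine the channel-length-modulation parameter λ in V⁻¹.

With V_GS fixed, I_D ∝ (1 + λ V_DS) in saturation, so I_D2/I_D1 = (1 + λ V_DS2)/(1 + λ V_DS1).
2.09/1.89 = 1.106 = (1 + 6.8 λ)/(1 + 2.24 λ).
Solving: λ (I_D1 V_DS2 − I_D2 V_DS1) = I_D2 − I_D1, so λ = (2.09 − 1.89) / (1.89 × 6.8 − 2.09 × 2.24) = 0.2 / 8.17 = 0.0245 V⁻¹.

λ = 0.0245 V⁻¹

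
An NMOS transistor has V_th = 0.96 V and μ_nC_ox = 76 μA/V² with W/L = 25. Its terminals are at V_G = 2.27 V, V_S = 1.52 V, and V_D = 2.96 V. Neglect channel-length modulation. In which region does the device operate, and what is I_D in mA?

V_GS = V_G − V_S = 2.27 − 1.52 = 0.75 V; V_DS = V_D − V_S = 2.96 − 1.52 = 1.44 V.
V_GS = 0.75 V < V_th = 0.96 V, so the transistor is in cutoff.

Cutoff; I_D = 0 mA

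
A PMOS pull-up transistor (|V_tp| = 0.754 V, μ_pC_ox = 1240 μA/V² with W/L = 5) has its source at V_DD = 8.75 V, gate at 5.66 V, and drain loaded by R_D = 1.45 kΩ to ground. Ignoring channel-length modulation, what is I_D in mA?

I_D = 5.73 mA

V_SG = V_DD − V_G = 8.75 − 5.66 = 3.09 V, so V_ov = 3.09 − 0.754 = 2.34 V.
k_p = μ_pC_ox · (W/L) = 6.2 mA/V².
Assume saturation: I_D = ½ k_p V_ov² = 0.5 × 6.2 × 2.34² = 16.9 mA, giving V_SD = V_DD − I_D R_D = 8.75 − 16.9 × 1.45 = -15.8 V.
But -15.8 V < V_ov = 2.34 V, so the device is actually in triode.
In triode I_D = k_p[V_ov V_SD − ½ V_SD²] and I_D = (V_DD − V_SD)/R_D. Equating: 4.5 V_SD² − 22 V_SD + 8.75 = 0, giving V_SD = 0.437 V (the root below V_ov).
I_D = (8.75 − 0.437) / 1.45 = 5.73 mA.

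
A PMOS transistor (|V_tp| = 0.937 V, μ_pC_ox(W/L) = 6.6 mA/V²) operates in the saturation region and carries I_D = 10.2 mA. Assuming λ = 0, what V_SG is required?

In saturation I_D = ½ k_p (V_SG − |V_tp|)², so V_SG − |V_tp| = √(2 I_D / k_p) = √(2 × 10.2 / 6.6) = 1.76 V.
V_SG = 0.937 + 1.76 = 2.7 V.

V_SG = 2.70 V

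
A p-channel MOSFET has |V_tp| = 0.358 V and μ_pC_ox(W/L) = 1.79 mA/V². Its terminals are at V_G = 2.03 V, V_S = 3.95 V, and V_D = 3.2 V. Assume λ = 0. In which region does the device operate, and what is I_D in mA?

Triode; I_D = 1.59 mA

V_SG = V_S − V_G = 3.95 − 2.03 = 1.92 V; V_SD = V_S − V_D = 3.95 − 3.2 = 0.75 V.
V_ov = V_SG − |V_tp| = 1.92 − 0.358 = 1.56 V.
Since V_SD = 0.75 V < V_ov = 1.56 V, the device is in the triode region.
I_D = k_p [V_ov · V_SD − ½ V_SD²] = 1.79 × [1.56 × 0.75 − 0.5 × 0.75²] = 1.59 mA.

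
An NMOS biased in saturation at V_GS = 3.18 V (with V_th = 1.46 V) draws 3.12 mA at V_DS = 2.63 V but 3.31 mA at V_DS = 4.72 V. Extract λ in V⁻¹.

With V_GS fixed, I_D ∝ (1 + λ V_DS) in saturation, so I_D2/I_D1 = (1 + λ V_DS2)/(1 + λ V_DS1).
3.31/3.12 = 1.061 = (1 + 4.72 λ)/(1 + 2.63 λ).
Solving: λ (I_D1 V_DS2 − I_D2 V_DS1) = I_D2 − I_D1, so λ = (3.31 − 3.12) / (3.12 × 4.72 − 3.31 × 2.63) = 0.19 / 6.02 = 0.0316 V⁻¹.

λ = 0.0316 V⁻¹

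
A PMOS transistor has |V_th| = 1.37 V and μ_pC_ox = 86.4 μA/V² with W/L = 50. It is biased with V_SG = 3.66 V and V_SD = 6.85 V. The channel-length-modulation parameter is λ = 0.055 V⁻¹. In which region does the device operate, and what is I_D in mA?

k_p = μ_pC_ox · (W/L) = 4.32 mA/V².
V_ov = V_SG − |V_th| = 3.66 − 1.37 = 2.29 V.
Since V_SD = 6.85 V ≥ V_ov = 2.29 V, the device is in saturation.
I_D = ½ k_p V_ov² (1 + λ V_SD) = 0.5 × 4.32 × 2.29² × (1 + 0.055 × 6.85) = 15.6 mA.

Saturation; I_D = 15.6 mA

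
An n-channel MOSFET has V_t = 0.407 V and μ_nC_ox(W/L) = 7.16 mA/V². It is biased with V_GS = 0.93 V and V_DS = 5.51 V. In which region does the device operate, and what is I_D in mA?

V_ov = V_GS − V_t = 0.93 − 0.407 = 0.523 V.
Since V_DS = 5.51 V ≥ V_ov = 0.523 V, the device is in saturation.
I_D = ½ k_n V_ov² = 0.5 × 7.16 × 0.523² = 0.979 mA.

Saturation; I_D = 0.979 mA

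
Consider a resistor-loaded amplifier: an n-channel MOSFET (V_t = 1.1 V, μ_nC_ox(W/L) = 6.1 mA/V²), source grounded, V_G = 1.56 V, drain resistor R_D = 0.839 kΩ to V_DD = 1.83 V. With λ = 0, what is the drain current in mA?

V_GS = V_G = 1.56 V, so V_ov = 1.56 − 1.1 = 0.46 V.
Assume saturation: I_D = ½ k_n V_ov² = 0.5 × 6.1 × 0.46² = 0.645 mA, giving V_DS = V_DD − I_D R_D = 1.83 − 0.645 × 0.839 = 1.29 V.
V_DS = 1.29 V ≥ V_ov = 0.46 V, confirming saturation.

I_D = 0.645 mA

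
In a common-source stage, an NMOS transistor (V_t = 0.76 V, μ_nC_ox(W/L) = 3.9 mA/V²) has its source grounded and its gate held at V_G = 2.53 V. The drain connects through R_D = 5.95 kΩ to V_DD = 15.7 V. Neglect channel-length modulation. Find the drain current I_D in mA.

V_GS = V_G = 2.53 V, so V_ov = 2.53 − 0.76 = 1.77 V.
Assume saturation: I_D = ½ k_n V_ov² = 0.5 × 3.9 × 1.77² = 6.11 mA, giving V_DS = V_DD − I_D R_D = 15.7 − 6.11 × 5.95 = -20.6 V.
But -20.6 V < V_ov = 1.77 V, so the device is actually in triode.
In triode I_D = k_n[V_ov V_DS − ½ V_DS²] and I_D = (V_DD − V_DS)/R_D. Equating: 11.6 V_DS² − 42.07 V_DS + 15.7 = 0, giving V_DS = 0.422 V (the root below V_ov).
I_D = (15.7 − 0.422) / 5.95 = 2.57 mA.

I_D = 2.57 mA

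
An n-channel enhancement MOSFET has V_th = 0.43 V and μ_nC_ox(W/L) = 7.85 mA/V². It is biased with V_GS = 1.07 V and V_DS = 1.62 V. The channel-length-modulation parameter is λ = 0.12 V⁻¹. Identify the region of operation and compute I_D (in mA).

Saturation; I_D = 1.92 mA

V_ov = V_GS − V_th = 1.07 − 0.43 = 0.64 V.
Since V_DS = 1.62 V ≥ V_ov = 0.64 V, the device is in saturation.
I_D = ½ k_n V_ov² (1 + λ V_DS) = 0.5 × 7.85 × 0.64² × (1 + 0.12 × 1.62) = 1.92 mA.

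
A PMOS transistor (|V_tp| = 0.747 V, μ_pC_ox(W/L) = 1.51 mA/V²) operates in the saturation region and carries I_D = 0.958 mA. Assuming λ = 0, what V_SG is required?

V_SG = 1.87 V

In saturation I_D = ½ k_p (V_SG − |V_tp|)², so V_SG − |V_tp| = √(2 I_D / k_p) = √(2 × 0.958 / 1.51) = 1.13 V.
V_SG = 0.747 + 1.13 = 1.87 V.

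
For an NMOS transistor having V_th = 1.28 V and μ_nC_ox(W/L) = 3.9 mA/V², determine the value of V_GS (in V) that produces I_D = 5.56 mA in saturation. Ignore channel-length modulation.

In saturation I_D = ½ k_n (V_GS − V_th)², so V_GS − V_th = √(2 I_D / k_n) = √(2 × 5.56 / 3.9) = 1.69 V.
V_GS = 1.28 + 1.69 = 2.97 V.

V_GS = 2.97 V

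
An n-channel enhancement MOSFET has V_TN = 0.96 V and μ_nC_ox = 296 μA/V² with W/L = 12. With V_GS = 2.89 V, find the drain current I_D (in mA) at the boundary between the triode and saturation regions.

At the boundary V_DS = V_ov = V_GS − V_TN = 2.89 − 0.96 = 1.93 V.
k_n = μ_nC_ox · (W/L) = 3.552 mA/V².
I_D = ½ k_n V_ov² = 0.5 × 3.552 × 1.93² = 6.62 mA.

I_D = 6.62 mA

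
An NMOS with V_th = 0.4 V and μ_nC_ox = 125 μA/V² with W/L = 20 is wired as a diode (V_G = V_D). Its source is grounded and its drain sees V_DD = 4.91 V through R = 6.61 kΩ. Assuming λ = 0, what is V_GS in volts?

V_GS = 1.08 V

With gate tied to drain, V_GS = V_DS ≥ V_GS − V_th, so the device is in saturation.
k_n = μ_nC_ox · (W/L) = 2.5 mA/V².
KCL at the drain: ½ k_n (V_GS − V_th)² = (V_DD − V_GS)/R.
Let x = V_GS − 0.4. Then 8.26 x² + x − 4.51 = 0, giving x = 0.681 V (positive root), so V_GS = 1.08 V.
I_D = (V_DD − V_GS)/R = (4.91 − 1.08) / 6.61 = 0.579 mA.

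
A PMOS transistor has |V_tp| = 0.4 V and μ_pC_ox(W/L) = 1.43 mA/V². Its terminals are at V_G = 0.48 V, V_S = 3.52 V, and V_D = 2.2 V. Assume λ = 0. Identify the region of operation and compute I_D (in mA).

Triode; I_D = 3.74 mA

V_SG = V_S − V_G = 3.52 − 0.48 = 3.04 V; V_SD = V_S − V_D = 3.52 − 2.2 = 1.32 V.
V_ov = V_SG − |V_tp| = 3.04 − 0.4 = 2.64 V.
Since V_SD = 1.32 V < V_ov = 2.64 V, the device is in the triode region.
I_D = k_p [V_ov · V_SD − ½ V_SD²] = 1.43 × [2.64 × 1.32 − 0.5 × 1.32²] = 3.74 mA.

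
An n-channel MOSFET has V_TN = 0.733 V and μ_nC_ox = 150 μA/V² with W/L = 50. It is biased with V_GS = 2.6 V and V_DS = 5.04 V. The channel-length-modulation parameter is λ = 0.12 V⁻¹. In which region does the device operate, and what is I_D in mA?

k_n = μ_nC_ox · (W/L) = 7.5 mA/V².
V_ov = V_GS − V_TN = 2.6 − 0.733 = 1.87 V.
Since V_DS = 5.04 V ≥ V_ov = 1.87 V, the device is in saturation.
I_D = ½ k_n V_ov² (1 + λ V_DS) = 0.5 × 7.5 × 1.87² × (1 + 0.12 × 5.04) = 21 mA.

Saturation; I_D = 21.0 mA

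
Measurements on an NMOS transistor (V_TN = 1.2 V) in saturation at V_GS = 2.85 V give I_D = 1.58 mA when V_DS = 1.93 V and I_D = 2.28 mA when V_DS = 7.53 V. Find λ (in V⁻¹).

With V_GS fixed, I_D ∝ (1 + λ V_DS) in saturation, so I_D2/I_D1 = (1 + λ V_DS2)/(1 + λ V_DS1).
2.28/1.58 = 1.443 = (1 + 7.53 λ)/(1 + 1.93 λ).
Solving: λ (I_D1 V_DS2 − I_D2 V_DS1) = I_D2 − I_D1, so λ = (2.28 − 1.58) / (1.58 × 7.53 − 2.28 × 1.93) = 0.7 / 7.5 = 0.0934 V⁻¹.

λ = 0.0934 V⁻¹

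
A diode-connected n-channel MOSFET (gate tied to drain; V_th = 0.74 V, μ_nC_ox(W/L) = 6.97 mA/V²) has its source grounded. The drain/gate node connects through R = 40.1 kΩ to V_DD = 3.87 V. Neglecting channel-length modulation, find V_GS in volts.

With gate tied to drain, V_GS = V_DS ≥ V_GS − V_th, so the device is in saturation.
KCL at the drain: ½ k_n (V_GS − V_th)² = (V_DD − V_GS)/R.
Let x = V_GS − 0.74. Then 140 x² + x − 3.13 = 0, giving x = 0.146 V (positive root), so V_GS = 0.886 V.
I_D = (V_DD − V_GS)/R = (3.87 − 0.886) / 40.1 = 0.0744 mA.

V_GS = 0.886 V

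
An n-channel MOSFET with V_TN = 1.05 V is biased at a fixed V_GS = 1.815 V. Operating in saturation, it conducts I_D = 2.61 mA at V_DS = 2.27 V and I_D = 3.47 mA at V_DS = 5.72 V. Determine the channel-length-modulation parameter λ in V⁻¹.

With V_GS fixed, I_D ∝ (1 + λ V_DS) in saturation, so I_D2/I_D1 = (1 + λ V_DS2)/(1 + λ V_DS1).
3.47/2.61 = 1.33 = (1 + 5.72 λ)/(1 + 2.27 λ).
Solving: λ (I_D1 V_DS2 − I_D2 V_DS1) = I_D2 − I_D1, so λ = (3.47 − 2.61) / (2.61 × 5.72 − 3.47 × 2.27) = 0.86 / 7.05 = 0.122 V⁻¹.

λ = 0.122 V⁻¹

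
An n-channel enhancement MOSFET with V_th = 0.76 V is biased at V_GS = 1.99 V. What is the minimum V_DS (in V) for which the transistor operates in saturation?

V_DS,sat = 1.23 V

The boundary between triode and saturation is V_DS = V_GS − V_th = V_ov.
V_ov = 1.99 − 0.76 = 1.23 V.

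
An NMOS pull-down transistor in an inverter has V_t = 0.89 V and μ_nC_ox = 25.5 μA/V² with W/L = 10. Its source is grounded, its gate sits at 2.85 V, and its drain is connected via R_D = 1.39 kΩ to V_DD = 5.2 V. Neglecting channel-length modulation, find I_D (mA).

I_D = 0.490 mA

V_GS = V_G = 2.85 V, so V_ov = 2.85 − 0.89 = 1.96 V.
k_n = μ_nC_ox · (W/L) = 0.255 mA/V².
Assume saturation: I_D = ½ k_n V_ov² = 0.5 × 0.255 × 1.96² = 0.49 mA, giving V_DS = V_DD − I_D R_D = 5.2 − 0.49 × 1.39 = 4.52 V.
V_DS = 4.52 V ≥ V_ov = 1.96 V, confirming saturation.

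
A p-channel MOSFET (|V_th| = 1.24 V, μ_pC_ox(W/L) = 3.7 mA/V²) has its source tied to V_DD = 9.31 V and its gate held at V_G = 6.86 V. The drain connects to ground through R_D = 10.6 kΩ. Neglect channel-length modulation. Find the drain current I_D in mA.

I_D = 0.858 mA

V_SG = V_DD − V_G = 9.31 − 6.86 = 2.45 V, so V_ov = 2.45 − 1.24 = 1.21 V.
Assume saturation: I_D = ½ k_p V_ov² = 0.5 × 3.7 × 1.21² = 2.71 mA, giving V_SD = V_DD − I_D R_D = 9.31 − 2.71 × 10.6 = -19.4 V.
But -19.4 V < V_ov = 1.21 V, so the device is actually in triode.
In triode I_D = k_p[V_ov V_SD − ½ V_SD²] and I_D = (V_DD − V_SD)/R_D. Equating: 19.6 V_SD² − 48.46 V_SD + 9.31 = 0, giving V_SD = 0.21 V (the root below V_ov).
I_D = (9.31 − 0.21) / 10.6 = 0.858 mA.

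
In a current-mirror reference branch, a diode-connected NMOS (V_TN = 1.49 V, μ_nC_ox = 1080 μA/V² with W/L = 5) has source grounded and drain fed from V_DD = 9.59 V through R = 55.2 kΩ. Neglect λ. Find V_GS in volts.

V_GS = 1.72 V

With gate tied to drain, V_GS = V_DS ≥ V_GS − V_TN, so the device is in saturation.
k_n = μ_nC_ox · (W/L) = 5.4 mA/V².
KCL at the drain: ½ k_n (V_GS − V_TN)² = (V_DD − V_GS)/R.
Let x = V_GS − 1.49. Then 149 x² + x − 8.1 = 0, giving x = 0.23 V (positive root), so V_GS = 1.72 V.
I_D = (V_DD − V_GS)/R = (9.59 − 1.72) / 55.2 = 0.143 mA.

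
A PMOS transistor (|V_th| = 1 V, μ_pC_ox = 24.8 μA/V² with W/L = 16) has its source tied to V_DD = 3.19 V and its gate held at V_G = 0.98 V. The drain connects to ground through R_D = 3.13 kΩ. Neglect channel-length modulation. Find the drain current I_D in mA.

V_SG = V_DD − V_G = 3.19 − 0.98 = 2.21 V, so V_ov = 2.21 − 1 = 1.21 V.
k_p = μ_pC_ox · (W/L) = 0.3968 mA/V².
Assume saturation: I_D = ½ k_p V_ov² = 0.5 × 0.3968 × 1.21² = 0.29 mA, giving V_SD = V_DD − I_D R_D = 3.19 − 0.29 × 3.13 = 2.28 V.
V_SD = 2.28 V ≥ V_ov = 1.21 V, confirming saturation.

I_D = 0.290 mA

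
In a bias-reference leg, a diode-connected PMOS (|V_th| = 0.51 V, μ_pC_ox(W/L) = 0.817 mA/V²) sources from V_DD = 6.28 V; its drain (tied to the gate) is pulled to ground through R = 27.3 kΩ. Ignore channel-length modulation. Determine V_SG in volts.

V_SG = 1.19 V

With gate tied to drain, V_SG = V_SD ≥ V_SG − |V_th|, so the device is in saturation.
KCL at the drain: ½ k_p (V_SG − |V_th|)² = (V_DD − V_SG)/R.
Let x = V_SG − 0.51. Then 11.2 x² + x − 5.77 = 0, giving x = 0.676 V (positive root), so V_SG = 1.19 V.
I_D = (V_DD − V_SG)/R = (6.28 − 1.19) / 27.3 = 0.187 mA.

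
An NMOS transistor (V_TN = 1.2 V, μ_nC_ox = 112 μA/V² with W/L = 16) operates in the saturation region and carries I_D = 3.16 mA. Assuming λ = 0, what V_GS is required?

k_n = μ_nC_ox · (W/L) = 1.792 mA/V².
In saturation I_D = ½ k_n (V_GS − V_TN)², so V_GS − V_TN = √(2 I_D / k_n) = √(2 × 3.16 / 1.792) = 1.88 V.
V_GS = 1.2 + 1.88 = 3.08 V.

V_GS = 3.08 V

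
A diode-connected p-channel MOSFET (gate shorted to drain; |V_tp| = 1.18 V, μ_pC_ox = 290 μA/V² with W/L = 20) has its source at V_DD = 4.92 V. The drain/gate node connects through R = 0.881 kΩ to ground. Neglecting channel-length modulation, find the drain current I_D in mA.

With gate tied to drain, V_SG = V_SD ≥ V_SG − |V_tp|, so the device is in saturation.
k_p = μ_pC_ox · (W/L) = 5.8 mA/V².
KCL at the drain: ½ k_p (V_SG − |V_tp|)² = (V_DD − V_SG)/R.
Let x = V_SG − 1.18. Then 2.55 x² + x − 3.74 = 0, giving x = 1.03 V (positive root), so V_SG = 2.21 V.
I_D = (V_DD − V_SG)/R = (4.92 − 2.21) / 0.881 = 3.08 mA.

I_D = 3.08 mA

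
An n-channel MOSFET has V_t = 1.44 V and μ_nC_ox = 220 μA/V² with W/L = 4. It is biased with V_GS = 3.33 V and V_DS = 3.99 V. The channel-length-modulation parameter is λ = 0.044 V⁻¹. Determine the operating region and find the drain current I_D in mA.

k_n = μ_nC_ox · (W/L) = 0.88 mA/V².
V_ov = V_GS − V_t = 3.33 − 1.44 = 1.89 V.
Since V_DS = 3.99 V ≥ V_ov = 1.89 V, the device is in saturation.
I_D = ½ k_n V_ov² (1 + λ V_DS) = 0.5 × 0.88 × 1.89² × (1 + 0.044 × 3.99) = 1.85 mA.

Saturation; I_D = 1.85 mA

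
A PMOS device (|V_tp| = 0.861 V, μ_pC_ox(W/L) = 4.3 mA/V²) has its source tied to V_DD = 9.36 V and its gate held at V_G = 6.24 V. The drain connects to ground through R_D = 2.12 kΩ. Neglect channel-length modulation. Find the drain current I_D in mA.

I_D = 4.19 mA

V_SG = V_DD − V_G = 9.36 − 6.24 = 3.12 V, so V_ov = 3.12 − 0.861 = 2.26 V.
Assume saturation: I_D = ½ k_p V_ov² = 0.5 × 4.3 × 2.26² = 11 mA, giving V_SD = V_DD − I_D R_D = 9.36 − 11 × 2.12 = -13.9 V.
But -13.9 V < V_ov = 2.26 V, so the device is actually in triode.
In triode I_D = k_p[V_ov V_SD − ½ V_SD²] and I_D = (V_DD − V_SD)/R_D. Equating: 4.56 V_SD² − 21.59 V_SD + 9.36 = 0, giving V_SD = 0.483 V (the root below V_ov).
I_D = (9.36 − 0.483) / 2.12 = 4.19 mA.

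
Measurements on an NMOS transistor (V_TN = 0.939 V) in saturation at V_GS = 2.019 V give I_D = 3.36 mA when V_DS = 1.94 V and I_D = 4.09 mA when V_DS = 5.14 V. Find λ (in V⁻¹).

λ = 0.0782 V⁻¹

With V_GS fixed, I_D ∝ (1 + λ V_DS) in saturation, so I_D2/I_D1 = (1 + λ V_DS2)/(1 + λ V_DS1).
4.09/3.36 = 1.217 = (1 + 5.14 λ)/(1 + 1.94 λ).
Solving: λ (I_D1 V_DS2 − I_D2 V_DS1) = I_D2 − I_D1, so λ = (4.09 − 3.36) / (3.36 × 5.14 − 4.09 × 1.94) = 0.73 / 9.34 = 0.0782 V⁻¹.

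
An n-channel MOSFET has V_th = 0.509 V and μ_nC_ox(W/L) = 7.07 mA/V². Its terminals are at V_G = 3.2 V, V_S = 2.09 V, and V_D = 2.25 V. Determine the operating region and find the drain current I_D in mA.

Triode; I_D = 0.589 mA

V_GS = V_G − V_S = 3.2 − 2.09 = 1.11 V; V_DS = V_D − V_S = 2.25 − 2.09 = 0.16 V.
V_ov = V_GS − V_th = 1.11 − 0.509 = 0.601 V.
Since V_DS = 0.16 V < V_ov = 0.601 V, the device is in the triode region.
I_D = k_n [V_ov · V_DS − ½ V_DS²] = 7.07 × [0.601 × 0.16 − 0.5 × 0.16²] = 0.589 mA.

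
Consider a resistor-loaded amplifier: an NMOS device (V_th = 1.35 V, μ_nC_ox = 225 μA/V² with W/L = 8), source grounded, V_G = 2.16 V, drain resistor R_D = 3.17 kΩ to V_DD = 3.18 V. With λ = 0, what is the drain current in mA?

I_D = 0.590 mA

V_GS = V_G = 2.16 V, so V_ov = 2.16 − 1.35 = 0.81 V.
k_n = μ_nC_ox · (W/L) = 1.8 mA/V².
Assume saturation: I_D = ½ k_n V_ov² = 0.5 × 1.8 × 0.81² = 0.59 mA, giving V_DS = V_DD − I_D R_D = 3.18 − 0.59 × 3.17 = 1.31 V.
V_DS = 1.31 V ≥ V_ov = 0.81 V, confirming saturation.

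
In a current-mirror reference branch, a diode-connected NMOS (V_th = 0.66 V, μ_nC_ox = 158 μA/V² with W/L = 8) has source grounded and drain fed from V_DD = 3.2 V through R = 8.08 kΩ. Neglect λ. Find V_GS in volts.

With gate tied to drain, V_GS = V_DS ≥ V_GS − V_th, so the device is in saturation.
k_n = μ_nC_ox · (W/L) = 1.264 mA/V².
KCL at the drain: ½ k_n (V_GS − V_th)² = (V_DD − V_GS)/R.
Let x = V_GS − 0.66. Then 5.11 x² + x − 2.54 = 0, giving x = 0.614 V (positive root), so V_GS = 1.27 V.
I_D = (V_DD − V_GS)/R = (3.2 − 1.27) / 8.08 = 0.238 mA.

V_GS = 1.27 V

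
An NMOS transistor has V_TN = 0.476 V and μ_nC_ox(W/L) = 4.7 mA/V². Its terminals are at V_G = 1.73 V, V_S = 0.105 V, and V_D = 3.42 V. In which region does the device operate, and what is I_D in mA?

V_GS = V_G − V_S = 1.73 − 0.105 = 1.62 V; V_DS = V_D − V_S = 3.42 − 0.105 = 3.31 V.
V_ov = V_GS − V_TN = 1.62 − 0.476 = 1.15 V.
Since V_DS = 3.31 V ≥ V_ov = 1.15 V, the device is in saturation.
I_D = ½ k_n V_ov² = 0.5 × 4.7 × 1.15² = 3.1 mA.

Saturation; I_D = 3.10 mA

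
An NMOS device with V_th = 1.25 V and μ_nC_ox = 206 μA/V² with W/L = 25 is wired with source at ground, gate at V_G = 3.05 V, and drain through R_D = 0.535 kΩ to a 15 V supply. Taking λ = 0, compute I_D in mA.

V_GS = V_G = 3.05 V, so V_ov = 3.05 − 1.25 = 1.8 V.
k_n = μ_nC_ox · (W/L) = 5.15 mA/V².
Assume saturation: I_D = ½ k_n V_ov² = 0.5 × 5.15 × 1.8² = 8.34 mA, giving V_DS = V_DD − I_D R_D = 15 − 8.34 × 0.535 = 10.5 V.
V_DS = 10.5 V ≥ V_ov = 1.8 V, confirming saturation.

I_D = 8.34 mA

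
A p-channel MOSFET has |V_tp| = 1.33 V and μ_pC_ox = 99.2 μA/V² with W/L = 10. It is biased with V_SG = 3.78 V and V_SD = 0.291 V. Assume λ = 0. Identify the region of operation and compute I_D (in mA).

Triode; I_D = 0.665 mA

k_p = μ_pC_ox · (W/L) = 0.992 mA/V².
V_ov = V_SG − |V_tp| = 3.78 − 1.33 = 2.45 V.
Since V_SD = 0.291 V < V_ov = 2.45 V, the device is in the triode region.
I_D = k_p [V_ov · V_SD − ½ V_SD²] = 0.992 × [2.45 × 0.291 − 0.5 × 0.291²] = 0.665 mA.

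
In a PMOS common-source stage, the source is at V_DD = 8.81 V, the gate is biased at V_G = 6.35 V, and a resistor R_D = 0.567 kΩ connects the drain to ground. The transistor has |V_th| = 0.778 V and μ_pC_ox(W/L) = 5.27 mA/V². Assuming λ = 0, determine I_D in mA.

I_D = 7.45 mA

V_SG = V_DD − V_G = 8.81 − 6.35 = 2.46 V, so V_ov = 2.46 − 0.778 = 1.68 V.
Assume saturation: I_D = ½ k_p V_ov² = 0.5 × 5.27 × 1.68² = 7.45 mA, giving V_SD = V_DD − I_D R_D = 8.81 − 7.45 × 0.567 = 4.58 V.
V_SD = 4.58 V ≥ V_ov = 1.68 V, confirming saturation.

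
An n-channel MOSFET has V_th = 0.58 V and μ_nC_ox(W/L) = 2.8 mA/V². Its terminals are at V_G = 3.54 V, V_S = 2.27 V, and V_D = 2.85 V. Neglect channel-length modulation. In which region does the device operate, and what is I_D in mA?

Triode; I_D = 0.650 mA

V_GS = V_G − V_S = 3.54 − 2.27 = 1.27 V; V_DS = V_D − V_S = 2.85 − 2.27 = 0.58 V.
V_ov = V_GS − V_th = 1.27 − 0.58 = 0.69 V.
Since V_DS = 0.58 V < V_ov = 0.69 V, the device is in the triode region.
I_D = k_n [V_ov · V_DS − ½ V_DS²] = 2.8 × [0.69 × 0.58 − 0.5 × 0.58²] = 0.65 mA.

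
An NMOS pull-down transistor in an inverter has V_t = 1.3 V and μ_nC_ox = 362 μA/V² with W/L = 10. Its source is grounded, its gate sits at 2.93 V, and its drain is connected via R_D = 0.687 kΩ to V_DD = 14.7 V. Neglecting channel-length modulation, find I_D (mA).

I_D = 4.81 mA

V_GS = V_G = 2.93 V, so V_ov = 2.93 − 1.3 = 1.63 V.
k_n = μ_nC_ox · (W/L) = 3.62 mA/V².
Assume saturation: I_D = ½ k_n V_ov² = 0.5 × 3.62 × 1.63² = 4.81 mA, giving V_DS = V_DD − I_D R_D = 14.7 − 4.81 × 0.687 = 11.4 V.
V_DS = 11.4 V ≥ V_ov = 1.63 V, confirming saturation.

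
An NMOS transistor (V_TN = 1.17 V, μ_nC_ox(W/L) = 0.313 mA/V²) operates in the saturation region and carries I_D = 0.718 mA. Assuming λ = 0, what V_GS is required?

In saturation I_D = ½ k_n (V_GS − V_TN)², so V_GS − V_TN = √(2 I_D / k_n) = √(2 × 0.718 / 0.313) = 2.14 V.
V_GS = 1.17 + 2.14 = 3.31 V.

V_GS = 3.31 V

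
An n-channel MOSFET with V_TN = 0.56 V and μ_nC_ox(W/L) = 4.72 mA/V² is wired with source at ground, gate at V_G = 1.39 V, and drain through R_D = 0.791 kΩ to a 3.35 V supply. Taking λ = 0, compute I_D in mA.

V_GS = V_G = 1.39 V, so V_ov = 1.39 − 0.56 = 0.83 V.
Assume saturation: I_D = ½ k_n V_ov² = 0.5 × 4.72 × 0.83² = 1.63 mA, giving V_DS = V_DD − I_D R_D = 3.35 − 1.63 × 0.791 = 2.06 V.
V_DS = 2.06 V ≥ V_ov = 0.83 V, confirming saturation.

I_D = 1.63 mA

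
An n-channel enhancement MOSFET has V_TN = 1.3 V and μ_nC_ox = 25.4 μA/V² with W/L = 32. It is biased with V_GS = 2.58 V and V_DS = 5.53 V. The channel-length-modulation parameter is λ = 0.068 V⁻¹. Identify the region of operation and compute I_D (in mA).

k_n = μ_nC_ox · (W/L) = 0.8128 mA/V².
V_ov = V_GS − V_TN = 2.58 − 1.3 = 1.28 V.
Since V_DS = 5.53 V ≥ V_ov = 1.28 V, the device is in saturation.
I_D = ½ k_n V_ov² (1 + λ V_DS) = 0.5 × 0.8128 × 1.28² × (1 + 0.068 × 5.53) = 0.916 mA.

Saturation; I_D = 0.916 mA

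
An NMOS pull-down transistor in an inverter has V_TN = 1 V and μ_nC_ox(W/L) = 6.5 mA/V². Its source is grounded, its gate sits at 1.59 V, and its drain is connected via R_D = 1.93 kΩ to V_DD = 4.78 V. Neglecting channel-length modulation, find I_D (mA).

I_D = 1.13 mA

V_GS = V_G = 1.59 V, so V_ov = 1.59 − 1 = 0.59 V.
Assume saturation: I_D = ½ k_n V_ov² = 0.5 × 6.5 × 0.59² = 1.13 mA, giving V_DS = V_DD − I_D R_D = 4.78 − 1.13 × 1.93 = 2.6 V.
V_DS = 2.6 V ≥ V_ov = 0.59 V, confirming saturation.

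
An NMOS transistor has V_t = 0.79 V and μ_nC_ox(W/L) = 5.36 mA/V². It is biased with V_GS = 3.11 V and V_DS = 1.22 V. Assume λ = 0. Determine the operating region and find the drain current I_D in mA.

Triode; I_D = 11.2 mA

V_ov = V_GS − V_t = 3.11 − 0.79 = 2.32 V.
Since V_DS = 1.22 V < V_ov = 2.32 V, the device is in the triode region.
I_D = k_n [V_ov · V_DS − ½ V_DS²] = 5.36 × [2.32 × 1.22 − 0.5 × 1.22²] = 11.2 mA.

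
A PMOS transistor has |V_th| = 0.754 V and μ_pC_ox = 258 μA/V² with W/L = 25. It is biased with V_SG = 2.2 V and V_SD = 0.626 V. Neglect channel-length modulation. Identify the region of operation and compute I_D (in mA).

Triode; I_D = 4.57 mA

k_p = μ_pC_ox · (W/L) = 6.45 mA/V².
V_ov = V_SG − |V_th| = 2.2 − 0.754 = 1.45 V.
Since V_SD = 0.626 V < V_ov = 1.45 V, the device is in the triode region.
I_D = k_p [V_ov · V_SD − ½ V_SD²] = 6.45 × [1.45 × 0.626 − 0.5 × 0.626²] = 4.57 mA.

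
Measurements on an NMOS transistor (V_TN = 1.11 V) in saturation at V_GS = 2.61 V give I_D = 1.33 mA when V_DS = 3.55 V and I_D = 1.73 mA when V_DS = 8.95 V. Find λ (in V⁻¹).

With V_GS fixed, I_D ∝ (1 + λ V_DS) in saturation, so I_D2/I_D1 = (1 + λ V_DS2)/(1 + λ V_DS1).
1.73/1.33 = 1.301 = (1 + 8.95 λ)/(1 + 3.55 λ).
Solving: λ (I_D1 V_DS2 − I_D2 V_DS1) = I_D2 − I_D1, so λ = (1.73 − 1.33) / (1.33 × 8.95 − 1.73 × 3.55) = 0.4 / 5.76 = 0.0694 V⁻¹.

λ = 0.0694 V⁻¹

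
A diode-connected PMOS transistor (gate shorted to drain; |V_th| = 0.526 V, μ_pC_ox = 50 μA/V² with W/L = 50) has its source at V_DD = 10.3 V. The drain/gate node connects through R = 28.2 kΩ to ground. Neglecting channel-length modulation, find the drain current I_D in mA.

I_D = 0.328 mA

With gate tied to drain, V_SG = V_SD ≥ V_SG − |V_th|, so the device is in saturation.
k_p = μ_pC_ox · (W/L) = 2.5 mA/V².
KCL at the drain: ½ k_p (V_SG − |V_th|)² = (V_DD − V_SG)/R.
Let x = V_SG − 0.526. Then 35.2 x² + x − 9.774 = 0, giving x = 0.513 V (positive root), so V_SG = 1.04 V.
I_D = (V_DD − V_SG)/R = (10.3 − 1.04) / 28.2 = 0.328 mA.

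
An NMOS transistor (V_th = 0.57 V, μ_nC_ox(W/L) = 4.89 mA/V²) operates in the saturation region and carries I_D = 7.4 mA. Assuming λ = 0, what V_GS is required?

In saturation I_D = ½ k_n (V_GS − V_th)², so V_GS − V_th = √(2 I_D / k_n) = √(2 × 7.4 / 4.89) = 1.74 V.
V_GS = 0.57 + 1.74 = 2.31 V.

V_GS = 2.31 V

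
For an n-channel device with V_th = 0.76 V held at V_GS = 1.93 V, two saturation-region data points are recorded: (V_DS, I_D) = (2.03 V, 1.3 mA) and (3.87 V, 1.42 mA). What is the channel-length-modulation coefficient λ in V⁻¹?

With V_GS fixed, I_D ∝ (1 + λ V_DS) in saturation, so I_D2/I_D1 = (1 + λ V_DS2)/(1 + λ V_DS1).
1.42/1.3 = 1.092 = (1 + 3.87 λ)/(1 + 2.03 λ).
Solving: λ (I_D1 V_DS2 − I_D2 V_DS1) = I_D2 − I_D1, so λ = (1.42 − 1.3) / (1.3 × 3.87 − 1.42 × 2.03) = 0.12 / 2.15 = 0.0559 V⁻¹.

λ = 0.0559 V⁻¹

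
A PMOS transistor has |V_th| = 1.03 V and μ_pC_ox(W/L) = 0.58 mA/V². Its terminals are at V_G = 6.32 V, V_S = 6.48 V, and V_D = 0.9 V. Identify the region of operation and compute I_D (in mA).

V_SG = V_S − V_G = 6.48 − 6.32 = 0.16 V; V_SD = V_S − V_D = 6.48 − 0.9 = 5.58 V.
V_SG = 0.16 V < |V_th| = 1.03 V, so the transistor is in cutoff.

Cutoff; I_D = 0 mA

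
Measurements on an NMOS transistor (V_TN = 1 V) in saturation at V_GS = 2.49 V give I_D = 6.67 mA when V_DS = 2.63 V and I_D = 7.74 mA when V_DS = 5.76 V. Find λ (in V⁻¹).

λ = 0.0592 V⁻¹

With V_GS fixed, I_D ∝ (1 + λ V_DS) in saturation, so I_D2/I_D1 = (1 + λ V_DS2)/(1 + λ V_DS1).
7.74/6.67 = 1.16 = (1 + 5.76 λ)/(1 + 2.63 λ).
Solving: λ (I_D1 V_DS2 − I_D2 V_DS1) = I_D2 − I_D1, so λ = (7.74 − 6.67) / (6.67 × 5.76 − 7.74 × 2.63) = 1.07 / 18.1 = 0.0592 V⁻¹.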